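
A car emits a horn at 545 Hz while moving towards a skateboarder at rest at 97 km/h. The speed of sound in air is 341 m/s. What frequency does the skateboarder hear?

592 Hz

97 km/h = 26.94 m/s.
Moving source, stationary observer: f' = f · v/(v − v_s) since the source is approaching.
f' = 545 × 341/(341 − 26.94) = 545 × 341/314.1 ≈ 592 Hz.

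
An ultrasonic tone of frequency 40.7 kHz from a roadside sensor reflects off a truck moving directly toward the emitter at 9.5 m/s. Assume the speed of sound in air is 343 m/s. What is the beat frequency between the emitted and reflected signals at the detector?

The truck first receives the wave as a moving observer: f₁ = f₀ · (v + u)/v = 40.7 × (343 + 9.5)/343 ≈ 41.83 kHz.
The reflection then acts as a moving source: f₂ = f₁ · v/(v − u) ≈ 43.02 kHz.
Beat frequency (with f₀ = 40700 Hz): |f₂ − f₀| = 2u·f₀/(v − u) = 2 × 9.5 × 40700/333.5 ≈ 2319 Hz.

2319 Hz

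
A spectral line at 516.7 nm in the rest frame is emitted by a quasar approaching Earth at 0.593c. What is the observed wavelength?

261.2 nm

Relativistic Doppler for wavelength: λ' = λ₀ · √((1 − β)/(1 + β)).
λ' = 516.7 × √(0.4070/1.5930) = 516.7 × 0.50546 ≈ 261.2 nm.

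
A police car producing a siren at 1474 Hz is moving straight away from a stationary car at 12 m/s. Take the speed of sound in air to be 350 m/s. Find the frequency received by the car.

Only the source moves, away from the listener, so f' = f · v/(v + v_s).
f' = 1474 × 350/(350 + 12) = 1474 × 350/362 ≈ 1425 Hz.

1425 Hz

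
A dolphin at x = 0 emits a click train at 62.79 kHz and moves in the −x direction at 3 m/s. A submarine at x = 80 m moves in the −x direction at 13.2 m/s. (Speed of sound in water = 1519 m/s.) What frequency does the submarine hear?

The observer lies on the +x side, so the source is heading away from the observer and the observer is heading toward the source.
General Doppler shift: f' = f · (v + v_o)/(v + v_s).
f' = 62.79 × (1519 + 13.2)/(1519 + 3) = 62.79 × 1532.2/1522 ≈ 63.2 kHz.

63.2 kHz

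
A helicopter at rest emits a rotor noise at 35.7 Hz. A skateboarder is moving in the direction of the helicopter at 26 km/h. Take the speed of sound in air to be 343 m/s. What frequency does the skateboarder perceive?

36.5 Hz

26 km/h = 7.222 m/s.
Only the observer moves, toward the source, so f' = f · (v + v_o)/v.
f' = 35.7 × (343 + 7.222)/343 = 35.7 × 350.22/343 ≈ 36.5 Hz.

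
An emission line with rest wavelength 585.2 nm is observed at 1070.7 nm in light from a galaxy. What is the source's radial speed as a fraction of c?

0.540c

λ'/λ₀ = 1.8296 > 1 (redshift), so the source is receding.
λ'/λ₀ = √((1 + β)/(1 − β)) for a receding source ⇒ β = (r² − 1)/(r² + 1) with r = λ'/λ₀.
β = (3.3475 − 1)/(3.3475 + 1) ≈ 0.540.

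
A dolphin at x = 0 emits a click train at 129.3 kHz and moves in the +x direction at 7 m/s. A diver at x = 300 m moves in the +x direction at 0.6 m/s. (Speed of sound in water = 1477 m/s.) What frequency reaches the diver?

129.9 kHz

The observer lies on the +x side, so the source is heading toward the observer and the observer is heading away from the source.
General Doppler shift: f' = f · (v − v_o)/(v − v_s).
f' = 129.3 × (1477 − 0.6)/(1477 − 7) = 129.3 × 1476.4/1470 ≈ 129.9 kHz.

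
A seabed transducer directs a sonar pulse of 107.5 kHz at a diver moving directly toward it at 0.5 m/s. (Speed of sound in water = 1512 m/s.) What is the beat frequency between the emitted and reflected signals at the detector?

71 Hz

The diver first receives the wave as a moving observer: f₁ = f₀ · (v + u)/v = 107.5 × (1512 + 0.5)/1512 ≈ 107.5355 kHz.
The reflection then acts as a moving source: f₂ = f₁ · v/(v − u) ≈ 107.5711 kHz.
Equivalently f₂ = f₀ · (v + u)/(v − u).
Beat frequency (with f₀ = 107500 Hz): |f₂ − f₀| = 2u·f₀/(v − u) = 2 × 0.5 × 107500/1511.5 ≈ 71 Hz.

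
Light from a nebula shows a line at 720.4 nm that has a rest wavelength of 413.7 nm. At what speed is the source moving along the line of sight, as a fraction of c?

λ'/λ₀ = 1.7414 > 1 (redshift), so the source is receding.
λ'/λ₀ = √((1 + β)/(1 − β)) for a receding source ⇒ β = (r² − 1)/(r² + 1) with r = λ'/λ₀.
β = (3.0323 − 1)/(3.0323 + 1) ≈ 0.504.

0.504c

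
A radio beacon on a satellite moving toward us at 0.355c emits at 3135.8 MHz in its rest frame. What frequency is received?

Relativistic Doppler for frequency: f' = f₀ · √((1 + β)/(1 − β)).
f' = 3135.8 × √(1.3550/0.6450) = 3135.8 × 1.44941 ≈ 4545.0 MHz.

4545.0 MHz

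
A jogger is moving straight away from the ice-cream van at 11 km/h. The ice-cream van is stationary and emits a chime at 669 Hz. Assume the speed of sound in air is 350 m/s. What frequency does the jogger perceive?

663 Hz

11 km/h = 3.056 m/s.
Moving observer, stationary source: f' = f · (v − v_o)/v.
f' = 669 × (350 − 3.056)/350 = 669 × 346.94/350 ≈ 663 Hz.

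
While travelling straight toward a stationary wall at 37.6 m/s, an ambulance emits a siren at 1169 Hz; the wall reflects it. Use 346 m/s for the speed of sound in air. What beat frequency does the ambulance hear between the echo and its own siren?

285 Hz

The wall receives the sound from a moving source: f₁ = f₀ · v/(v − v_e) = 1169 × 346/308.4 ≈ 1312 Hz.
On the return leg the ambulance is a moving observer: f₂ = f₁ · (v + v_e)/v = 1312 × 383.6/346 ≈ 1454 Hz.
Equivalently f₂ = f₀ · (v + v_e)/(v − v_e).
Beat against the emitted tone: |f₂ − f₀| = 2v_e·f₀/(v − v_e) = 2 × 37.6 × 1169/308.4 ≈ 285 Hz.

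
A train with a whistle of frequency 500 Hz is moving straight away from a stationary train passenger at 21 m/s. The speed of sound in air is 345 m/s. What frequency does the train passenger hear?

With the source moving away from a stationary observer, f' = f · v/(v + v_s).
f' = 500 × 345/(345 + 21) = 500 × 345/366 ≈ 471 Hz.

471 Hz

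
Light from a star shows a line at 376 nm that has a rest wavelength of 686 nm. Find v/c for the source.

λ'/λ₀ = 0.5481 < 1 (blueshift), so the source is approaching.
λ'/λ₀ = √((1 − β)/(1 + β)) for an approaching source ⇒ β = (1 − r²)/(1 + r²) with r = λ'/λ₀.
β = (1 − 0.3004)/(1 + 0.3004) ≈ 0.538.

0.538c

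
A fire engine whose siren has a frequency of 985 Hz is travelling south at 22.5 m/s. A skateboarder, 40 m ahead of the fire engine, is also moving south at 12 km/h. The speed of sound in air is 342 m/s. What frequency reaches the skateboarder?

12 km/h = 3.333 m/s.
The skateboarder is ahead, so the fire engine is moving toward it while the skateboarder is moving away from the fire engine.
General Doppler shift: f' = f · (v − v_o)/(v − v_s).
f' = 985 × (342 − 3.333)/(342 − 22.5) = 985 × 338.67/319.5 ≈ 1044 Hz.

1044 Hz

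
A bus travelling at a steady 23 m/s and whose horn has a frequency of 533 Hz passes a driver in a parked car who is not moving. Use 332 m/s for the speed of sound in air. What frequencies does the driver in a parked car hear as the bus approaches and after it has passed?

Approaching: f₁ = f · v/(v − v_s) = 533 × 332/309 ≈ 573 Hz.
Receding: f₂ = f · v/(v + v_s) = 533 × 332/355 ≈ 498 Hz.

573 Hz approaching; 498 Hz receding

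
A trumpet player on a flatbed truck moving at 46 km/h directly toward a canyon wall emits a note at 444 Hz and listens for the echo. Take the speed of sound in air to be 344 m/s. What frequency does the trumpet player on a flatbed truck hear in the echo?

478 Hz

46 km/h = 12.78 m/s.
The canyon wall receives the sound from a moving source: f₁ = f₀ · v/(v − v_e) = 444 × 344/331.22 ≈ 461 Hz.
On the return leg the trumpet player on a flatbed truck is a moving observer: f₂ = f₁ · (v + v_e)/v = 461 × 356.78/344 ≈ 478 Hz.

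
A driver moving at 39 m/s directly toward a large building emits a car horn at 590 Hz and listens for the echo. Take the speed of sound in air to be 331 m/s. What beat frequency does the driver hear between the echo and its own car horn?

The large building receives the sound from a moving source: f₁ = f₀ · v/(v − v_e) = 590 × 331/292 ≈ 668.8 Hz.
On the return leg the driver is a moving observer: f₂ = f₁ · (v + v_e)/v = 668.8 × 370/331 ≈ 747.6 Hz.
Beat against the emitted tone: |f₂ − f₀| = 2v_e·f₀/(v − v_e) = 2 × 39 × 590/292 ≈ 158 Hz.

158 Hz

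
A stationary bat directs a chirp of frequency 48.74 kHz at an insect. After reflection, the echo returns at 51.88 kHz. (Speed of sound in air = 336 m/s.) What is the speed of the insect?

10.5 m/s

Double Doppler shift off a moving reflector: f₂ = f₀ · (v + u)/(v − u) (u > 0 toward emitter).
Rearranging, u = v · (f₂ − f₀)/(f₂ + f₀) = 336 × 3.14/100.62 ≈ 10.5 m/s.
So the insect is moving at 10.5 m/s toward the emitter.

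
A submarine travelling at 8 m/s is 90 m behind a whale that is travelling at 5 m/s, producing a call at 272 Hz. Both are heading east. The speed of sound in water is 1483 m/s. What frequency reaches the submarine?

273 Hz

The submarine is behind, so the whale is moving away from it while the submarine is moving toward the whale.
General Doppler shift: f' = f · (v + v_o)/(v + v_s).
f' = 272 × (1483 + 8)/(1483 + 5) = 272 × 1491/1488 ≈ 273 Hz.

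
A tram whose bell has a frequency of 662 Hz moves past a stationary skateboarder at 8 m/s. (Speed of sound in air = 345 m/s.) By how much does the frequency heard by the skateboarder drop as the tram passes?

30.7 Hz

Approaching: f₁ = f · v/(v − v_s) = 662 × 345/337 ≈ 677.7 Hz.
Receding: f₂ = f · v/(v + v_s) = 662 × 345/353 ≈ 647.0 Hz.
Drop: f₁ − f₂ = 2f·v·v_s/(v² − v_s²) = 2 × 662 × 345 × 8/(345² − 8²) ≈ 30.7 Hz.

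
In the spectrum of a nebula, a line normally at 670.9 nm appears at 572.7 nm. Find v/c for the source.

λ'/λ₀ = 0.8536 < 1 (blueshift), so the source is approaching.
λ'/λ₀ = √((1 − β)/(1 + β)) for an approaching source ⇒ β = (1 − r²)/(1 + r²) with r = λ'/λ₀.
β = (1 − 0.7287)/(1 + 0.7287) ≈ 0.157.

0.157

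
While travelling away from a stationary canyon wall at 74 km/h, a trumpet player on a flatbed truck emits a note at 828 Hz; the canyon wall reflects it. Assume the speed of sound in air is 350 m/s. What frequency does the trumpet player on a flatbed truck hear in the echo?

74 km/h = 20.56 m/s.
The canyon wall receives the sound from a moving source: f₁ = f₀ · v/(v + v_e) = 828 × 350/370.56 ≈ 782 Hz.
On the return leg the trumpet player on a flatbed truck is a moving observer: f₂ = f₁ · (v − v_e)/v = 782 × 329.44/350 ≈ 736 Hz.
Equivalently f₂ = f₀ · (v − v_e)/(v + v_e).

736 Hz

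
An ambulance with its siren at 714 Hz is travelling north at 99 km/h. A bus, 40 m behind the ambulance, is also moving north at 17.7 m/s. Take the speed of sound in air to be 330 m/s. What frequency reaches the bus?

694 Hz

99 km/h = 27.5 m/s.
The bus is behind, so the ambulance is moving away from it while the bus is moving toward the ambulance.
General Doppler shift: f' = f · (v + v_o)/(v + v_s).
f' = 714 × (330 + 17.7)/(330 + 27.5) = 714 × 347.7/357.5 ≈ 694 Hz.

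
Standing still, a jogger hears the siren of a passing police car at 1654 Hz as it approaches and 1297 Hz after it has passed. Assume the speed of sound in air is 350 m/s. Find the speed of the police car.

f₁/f₂ = (v + v_s)/(v − v_s), so v_s = v · (f₁ − f₂)/(f₁ + f₂).
v_s = 350 × (1654 − 1297)/(1654 + 1297) = 350 × 357/2951 ≈ 42 m/s.

42 m/s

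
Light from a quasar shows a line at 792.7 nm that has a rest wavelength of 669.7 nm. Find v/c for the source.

λ'/λ₀ = 1.1837 > 1 (redshift), so the source is receding.
λ'/λ₀ = √((1 + β)/(1 − β)) for a receding source ⇒ β = (r² − 1)/(r² + 1) with r = λ'/λ₀.
β = (1.4011 − 1)/(1.4011 + 1) ≈ 0.167.

0.167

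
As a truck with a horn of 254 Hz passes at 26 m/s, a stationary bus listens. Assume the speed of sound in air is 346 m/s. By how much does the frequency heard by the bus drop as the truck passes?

Approaching: f₁ = f · v/(v − v_s) = 254 × 346/320 ≈ 274.6 Hz.
Receding: f₂ = f · v/(v + v_s) = 254 × 346/372 ≈ 236.2 Hz.
Drop: f₁ − f₂ = 2f·v·v_s/(v² − v_s²) = 2 × 254 × 346 × 26/(346² − 26²) ≈ 38.4 Hz.

38.4 Hz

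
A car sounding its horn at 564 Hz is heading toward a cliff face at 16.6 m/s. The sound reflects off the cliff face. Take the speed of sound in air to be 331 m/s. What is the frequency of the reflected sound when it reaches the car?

624 Hz

The cliff face receives the sound from a moving source: f₁ = f₀ · v/(v − v_e) = 564 × 331/314.4 ≈ 594 Hz.
On the return leg the car is a moving observer: f₂ = f₁ · (v + v_e)/v = 594 × 347.6/331 ≈ 624 Hz.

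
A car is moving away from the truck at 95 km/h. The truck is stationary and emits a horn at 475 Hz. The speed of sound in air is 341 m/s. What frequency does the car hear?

438 Hz

95 km/h = 26.39 m/s.
Moving observer, stationary source: f' = f · (v − v_o)/v.
f' = 475 × (341 − 26.39)/341 = 475 × 314.61/341 ≈ 438 Hz.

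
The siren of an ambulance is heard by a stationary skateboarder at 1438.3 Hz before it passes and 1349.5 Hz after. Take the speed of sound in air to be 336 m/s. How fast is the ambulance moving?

f₁/f₂ = (v + v_s)/(v − v_s), so v_s = v · (f₁ − f₂)/(f₁ + f₂).
v_s = 336 × (1438.3 − 1349.5)/(1438.3 + 1349.5) = 336 × 88.8/2787.8 ≈ 10.7 m/s.

10.7 m/s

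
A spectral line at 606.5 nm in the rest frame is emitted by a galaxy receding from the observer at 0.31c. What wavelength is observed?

Relativistic Doppler for wavelength: λ' = λ₀ · √((1 + β)/(1 − β)).
λ' = 606.5 × √(1.3100/0.6900) = 606.5 × 1.37788 ≈ 835.7 nm.

835.7 nm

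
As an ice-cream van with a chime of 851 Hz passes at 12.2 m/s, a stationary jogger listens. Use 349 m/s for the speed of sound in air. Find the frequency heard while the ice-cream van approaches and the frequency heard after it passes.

Approaching: f₁ = f · v/(v − v_s) = 851 × 349/336.8 ≈ 882 Hz.
Receding: f₂ = f · v/(v + v_s) = 851 × 349/361.2 ≈ 822 Hz.

882 Hz approaching; 822 Hz receding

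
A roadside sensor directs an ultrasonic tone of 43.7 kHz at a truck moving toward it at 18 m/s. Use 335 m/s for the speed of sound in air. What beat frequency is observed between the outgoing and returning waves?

4963 Hz

The truck first receives the wave as a moving observer: f₁ = f₀ · (v + u)/v = 43.7 × (335 + 18)/335 ≈ 46.05 kHz.
On reflection it acts as a source moving toward the stationary detector: f₂ = f₁ · v/(v − u) = 46.05 × 335/317 ≈ 48.66 kHz.
Equivalently f₂ = f₀ · (v + u)/(v − u).
Beat frequency (with f₀ = 43700 Hz): |f₂ − f₀| = 2u·f₀/(v − u) = 2 × 18 × 43700/317 ≈ 4963 Hz.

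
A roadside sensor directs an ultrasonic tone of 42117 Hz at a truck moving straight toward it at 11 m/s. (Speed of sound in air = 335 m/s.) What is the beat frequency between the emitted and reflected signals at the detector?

At the truck (a moving observer), f₁ = f₀ · (v + u)/v = 42117 × 346/335 ≈ 43500 Hz.
The reflection then acts as a moving source: f₂ = f₁ · v/(v − u) ≈ 44977 Hz.
Equivalently f₂ = f₀ · (v + u)/(v − u).
Beat frequency: |f₂ − f₀| = 2u·f₀/(v − u) = 2 × 11 × 42117/324 ≈ 2860 Hz.

2860 Hz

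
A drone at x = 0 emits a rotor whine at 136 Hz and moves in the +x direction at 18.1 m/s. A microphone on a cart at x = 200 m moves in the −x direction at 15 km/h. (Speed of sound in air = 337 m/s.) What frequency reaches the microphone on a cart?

15 km/h = 4.167 m/s.
The observer lies on the +x side, so the source is heading toward the observer and the observer is heading toward the source.
General Doppler shift: f' = f · (v + v_o)/(v − v_s).
f' = 136 × (337 + 4.167)/(337 − 18.1) = 136 × 341.17/318.9 ≈ 145 Hz.

145 Hz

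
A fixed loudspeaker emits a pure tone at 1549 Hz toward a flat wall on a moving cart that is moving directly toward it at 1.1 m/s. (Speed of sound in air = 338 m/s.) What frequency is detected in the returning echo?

The flat wall on a moving cart first receives the wave as a moving observer: f₁ = f₀ · (v + u)/v = 1549 × (338 + 1.1)/338 ≈ 1554 Hz.
On reflection it acts as a source moving toward the stationary detector: f₂ = f₁ · v/(v − u) = 1554 × 338/336.9 ≈ 1559 Hz.
Equivalently f₂ = f₀ · (v + u)/(v − u).

1559 Hz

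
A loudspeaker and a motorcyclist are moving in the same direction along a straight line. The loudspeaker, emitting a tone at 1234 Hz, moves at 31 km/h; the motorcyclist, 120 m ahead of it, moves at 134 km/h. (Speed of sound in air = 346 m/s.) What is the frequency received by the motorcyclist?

1129 Hz

31 km/h = 8.611 m/s; 134 km/h = 37.22 m/s.
The motorcyclist is ahead, so the loudspeaker is moving toward it while the motorcyclist is moving away from the loudspeaker.
General Doppler shift: f' = f · (v − v_o)/(v − v_s).
f' = 1234 × (346 − 37.22)/(346 − 8.611) = 1234 × 308.78/337.39 ≈ 1129 Hz.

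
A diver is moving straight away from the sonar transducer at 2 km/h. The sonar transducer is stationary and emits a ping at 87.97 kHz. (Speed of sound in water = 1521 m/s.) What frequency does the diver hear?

2 km/h = 0.5556 m/s.
Only the observer moves, away from the source, so f' = f · (v − v_o)/v.
f' = 87.97 × (1521 − 0.5556)/1521 = 87.97 × 1520.4/1521 ≈ 87.9 kHz.

87.9 kHz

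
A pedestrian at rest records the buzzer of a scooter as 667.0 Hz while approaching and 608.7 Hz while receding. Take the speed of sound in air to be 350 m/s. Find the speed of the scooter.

f₁/f₂ = (v + v_s)/(v − v_s), so v_s = v · (f₁ − f₂)/(f₁ + f₂).
v_s = 350 × (667.0 − 608.7)/(667.0 + 608.7) = 350 × 58.3/1275.7 ≈ 16.0 m/s.

16.0 m/s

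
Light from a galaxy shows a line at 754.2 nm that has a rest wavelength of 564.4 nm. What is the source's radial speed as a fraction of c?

λ'/λ₀ = 1.3363 > 1 (redshift), so the source is receding.
λ'/λ₀ = √((1 + β)/(1 − β)) for a receding source ⇒ β = (r² − 1)/(r² + 1) with r = λ'/λ₀.
β = (1.7857 − 1)/(1.7857 + 1) ≈ 0.282.

0.282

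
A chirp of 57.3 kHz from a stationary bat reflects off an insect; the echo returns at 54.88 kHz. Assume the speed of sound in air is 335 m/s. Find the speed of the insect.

7.2 m/s

Double Doppler shift off a moving reflector: f₂ = f₀ · (v + u)/(v − u) (u > 0 toward emitter).
Rearranging, u = v · (f₂ − f₀)/(f₂ + f₀) = 335 × -2.42/112.18 ≈ -7.2 m/s.
So the insect is moving at 7.2 m/s away from the emitter.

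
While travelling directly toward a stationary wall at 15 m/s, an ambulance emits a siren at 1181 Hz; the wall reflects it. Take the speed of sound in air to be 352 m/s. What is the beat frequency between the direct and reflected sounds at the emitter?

105 Hz

The wall receives the sound from a moving source: f₁ = f₀ · v/(v − v_e) = 1181 × 352/337 ≈ 1233.6 Hz.
On the return leg the ambulance is a moving observer: f₂ = f₁ · (v + v_e)/v = 1233.6 × 367/352 ≈ 1286.1 Hz.
Equivalently f₂ = f₀ · (v + v_e)/(v − v_e).
Beat against the emitted tone: |f₂ − f₀| = 2v_e·f₀/(v − v_e) = 2 × 15 × 1181/337 ≈ 105 Hz.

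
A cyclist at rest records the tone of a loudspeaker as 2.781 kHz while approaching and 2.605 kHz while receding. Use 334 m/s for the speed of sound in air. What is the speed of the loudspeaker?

f₁/f₂ = (v + v_s)/(v − v_s), so v_s = v · (f₁ − f₂)/(f₁ + f₂).
v_s = 334 × (2.781 − 2.605)/(2.781 + 2.605) = 334 × 0.176/5.386 ≈ 10.9 m/s.

10.9 m/s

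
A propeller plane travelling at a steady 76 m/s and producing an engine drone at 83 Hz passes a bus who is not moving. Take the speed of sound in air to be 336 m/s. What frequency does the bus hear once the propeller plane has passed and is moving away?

Receding: f₂ = f · v/(v + v_s) = 83 × 336/412 ≈ 68 Hz.

68 Hz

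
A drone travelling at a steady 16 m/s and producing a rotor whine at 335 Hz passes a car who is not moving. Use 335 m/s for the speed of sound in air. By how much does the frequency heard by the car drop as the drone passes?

Approaching: f₁ = f · v/(v − v_s) = 335 × 335/319 ≈ 351.8 Hz.
Receding: f₂ = f · v/(v + v_s) = 335 × 335/351 ≈ 319.7 Hz.
Drop: f₁ − f₂ = 2f·v·v_s/(v² − v_s²) = 2 × 335 × 335 × 16/(335² − 16²) ≈ 32.1 Hz.

32.1 Hz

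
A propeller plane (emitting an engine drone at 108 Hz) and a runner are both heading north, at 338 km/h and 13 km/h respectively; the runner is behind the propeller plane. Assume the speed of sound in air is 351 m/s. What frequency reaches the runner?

86 Hz

338 km/h = 93.89 m/s; 13 km/h = 3.611 m/s.
The runner is behind, so the propeller plane is moving away from it while the runner is moving toward the propeller plane.
With source receding and observer approaching, f' = f · (v + v_o)/(v + v_s).
f' = 108 × (351 + 3.611)/(351 + 93.89) = 108 × 354.61/444.89 ≈ 86 Hz.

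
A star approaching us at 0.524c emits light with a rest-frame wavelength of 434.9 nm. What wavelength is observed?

Relativistic Doppler for wavelength: λ' = λ₀ · √((1 − β)/(1 + β)).
λ' = 434.9 × √(0.4760/1.5240) = 434.9 × 0.55887 ≈ 243.1 nm.

243.1 nm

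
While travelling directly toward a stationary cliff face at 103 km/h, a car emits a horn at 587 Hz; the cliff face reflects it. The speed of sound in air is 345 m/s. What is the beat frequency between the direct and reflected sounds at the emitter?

103 km/h = 28.61 m/s.
The cliff face receives the sound from a moving source: f₁ = f₀ · v/(v − v_e) = 587 × 345/316.39 ≈ 640.1 Hz.
On the return leg the car is a moving observer: f₂ = f₁ · (v + v_e)/v = 640.1 × 373.61/345 ≈ 693.2 Hz.
Equivalently f₂ = f₀ · (v + v_e)/(v − v_e).
Beat against the emitted tone: |f₂ − f₀| = 2v_e·f₀/(v − v_e) = 2 × 28.61 × 587/316.39 ≈ 106 Hz.

106 Hz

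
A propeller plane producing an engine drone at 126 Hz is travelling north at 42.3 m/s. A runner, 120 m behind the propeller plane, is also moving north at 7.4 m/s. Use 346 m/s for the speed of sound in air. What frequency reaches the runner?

115 Hz

The runner is behind, so the propeller plane is moving away from it while the runner is moving toward the propeller plane.
With source receding and observer approaching, f' = f · (v + v_o)/(v + v_s).
f' = 126 × (346 + 7.4)/(346 + 42.3) = 126 × 353.4/388.3 ≈ 115 Hz.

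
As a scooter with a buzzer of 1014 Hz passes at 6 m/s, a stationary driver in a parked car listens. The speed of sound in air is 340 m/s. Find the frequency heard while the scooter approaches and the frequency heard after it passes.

Approaching: f₁ = f · v/(v − v_s) = 1014 × 340/334 ≈ 1032 Hz.
Receding: f₂ = f · v/(v + v_s) = 1014 × 340/346 ≈ 996 Hz.

1032 Hz approaching; 996 Hz receding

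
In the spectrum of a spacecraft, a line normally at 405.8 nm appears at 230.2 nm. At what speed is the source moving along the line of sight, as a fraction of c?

λ'/λ₀ = 0.5673 < 1 (blueshift), so the source is approaching.
λ'/λ₀ = √((1 − β)/(1 + β)) for an approaching source ⇒ β = (1 − r²)/(1 + r²) with r = λ'/λ₀.
β = (1 − 0.3218)/(1 + 0.3218) ≈ 0.513.

0.513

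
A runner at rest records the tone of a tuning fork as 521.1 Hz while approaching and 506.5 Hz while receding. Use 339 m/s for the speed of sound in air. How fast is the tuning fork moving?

f₁/f₂ = (v + v_s)/(v − v_s), so v_s = v · (f₁ − f₂)/(f₁ + f₂).
v_s = 339 × (521.1 − 506.5)/(521.1 + 506.5) = 339 × 14.6/1027.6 ≈ 4.8 m/s.

4.8 m/s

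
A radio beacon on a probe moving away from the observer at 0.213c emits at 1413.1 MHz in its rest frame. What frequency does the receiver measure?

1138.2 MHz

Relativistic Doppler for frequency: f' = f₀ · √((1 − β)/(1 + β)).
f' = 1413.1 × √(0.7870/1.2130) = 1413.1 × 0.80548 ≈ 1138.2 MHz.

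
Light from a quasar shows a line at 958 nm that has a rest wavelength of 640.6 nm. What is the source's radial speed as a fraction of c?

λ'/λ₀ = 1.4955 > 1 (redshift), so the source is receding.
λ'/λ₀ = √((1 + β)/(1 − β)) for a receding source ⇒ β = (r² − 1)/(r² + 1) with r = λ'/λ₀.
β = (2.2364 − 1)/(2.2364 + 1) ≈ 0.382.

0.382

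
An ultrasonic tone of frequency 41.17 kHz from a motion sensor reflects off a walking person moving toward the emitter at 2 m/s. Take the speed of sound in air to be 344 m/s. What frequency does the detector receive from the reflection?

The walking person first receives the wave as a moving observer: f₁ = f₀ · (v + u)/v = 41.17 × (344 + 2)/344 ≈ 41.4 kHz.
The reflection then acts as a moving source: f₂ = f₁ · v/(v − u) ≈ 41.7 kHz.
Equivalently f₂ = f₀ · (v + u)/(v − u).

41.7 kHz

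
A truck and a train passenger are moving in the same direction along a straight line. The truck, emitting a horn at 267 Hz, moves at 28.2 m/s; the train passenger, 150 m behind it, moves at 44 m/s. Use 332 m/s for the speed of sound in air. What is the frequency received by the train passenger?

279 Hz

The train passenger is behind, so the truck is moving away from it while the train passenger is moving toward the truck.
With source receding and observer approaching, f' = f · (v + v_o)/(v + v_s).
f' = 267 × (332 + 44)/(332 + 28.2) = 267 × 376/360.2 ≈ 279 Hz.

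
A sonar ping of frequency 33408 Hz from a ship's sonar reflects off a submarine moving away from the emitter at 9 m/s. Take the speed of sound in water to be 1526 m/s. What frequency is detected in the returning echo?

33016 Hz

The submarine first receives the wave as a moving observer: f₁ = f₀ · (v − u)/v = 33408 × (1526 − 9)/1526 ≈ 33211 Hz.
On reflection it acts as a source moving away from the stationary detector: f₂ = f₁ · v/(v + u) = 33211 × 1526/1535 ≈ 33016 Hz.
Equivalently f₂ = f₀ · (v − u)/(v + u).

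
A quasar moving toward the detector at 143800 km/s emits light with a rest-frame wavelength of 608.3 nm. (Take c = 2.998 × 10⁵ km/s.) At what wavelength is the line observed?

360.7 nm

β = v/c = 143800/299800 = 0.4797.
Relativistic Doppler for wavelength: λ' = λ₀ · √((1 − β)/(1 + β)).
λ' = 608.3 × √(0.5203/1.4797) = 608.3 × 0.59302 ≈ 360.7 nm.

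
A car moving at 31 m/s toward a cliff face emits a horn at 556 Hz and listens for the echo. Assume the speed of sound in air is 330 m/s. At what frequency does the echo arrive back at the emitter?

671 Hz

The cliff face receives the sound from a moving source: f₁ = f₀ · v/(v − v_e) = 556 × 330/299 ≈ 614 Hz.
On the return leg the car is a moving observer: f₂ = f₁ · (v + v_e)/v = 614 × 361/330 ≈ 671 Hz.
Equivalently f₂ = f₀ · (v + v_e)/(v − v_e).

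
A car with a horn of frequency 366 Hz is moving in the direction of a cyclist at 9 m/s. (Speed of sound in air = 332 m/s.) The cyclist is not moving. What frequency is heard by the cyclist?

Moving source, stationary observer: f' = f · v/(v − v_s) since the source is approaching.
f' = 366 × 332/(332 − 9) = 366 × 332/323 ≈ 376 Hz.

376 Hz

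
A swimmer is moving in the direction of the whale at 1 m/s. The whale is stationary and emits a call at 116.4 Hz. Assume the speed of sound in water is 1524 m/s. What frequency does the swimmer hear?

116 Hz

Moving observer, stationary source: f' = f · (v + v_o)/v.
f' = 116.4 × (1524 + 1)/1524 = 116.4 × 1525/1524 ≈ 116 Hz.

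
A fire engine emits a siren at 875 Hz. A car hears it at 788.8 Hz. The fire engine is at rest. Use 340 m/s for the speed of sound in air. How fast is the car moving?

f' < f, so the car is receding.
f' = f · (v − v_o)/v ⇒ v_o = v · |f'/f − 1|.
v_o = 340 × |788.8/875 − 1| = 340 × 0.09851 ≈ 33 m/s.

33 m/s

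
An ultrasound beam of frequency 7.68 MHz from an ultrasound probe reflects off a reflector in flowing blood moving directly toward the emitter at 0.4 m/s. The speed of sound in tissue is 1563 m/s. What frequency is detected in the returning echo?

7.684 MHz

The reflector in flowing blood first receives the wave as a moving observer: f₁ = f₀ · (v + u)/v = 7.68 × (1563 + 0.4)/1563 ≈ 7.682 MHz.
The reflection then acts as a moving source: f₂ = f₁ · v/(v − u) ≈ 7.684 MHz.
Equivalently f₂ = f₀ · (v + u)/(v − u).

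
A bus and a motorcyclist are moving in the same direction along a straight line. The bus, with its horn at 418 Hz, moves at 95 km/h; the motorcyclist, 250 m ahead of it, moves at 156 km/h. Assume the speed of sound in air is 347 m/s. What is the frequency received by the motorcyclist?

396 Hz

95 km/h = 26.39 m/s; 156 km/h = 43.33 m/s.
The motorcyclist is ahead, so the bus is moving toward it while the motorcyclist is moving away from the bus.
General Doppler shift: f' = f · (v − v_o)/(v − v_s).
f' = 418 × (347 − 43.33)/(347 − 26.39) = 418 × 303.67/320.61 ≈ 396 Hz.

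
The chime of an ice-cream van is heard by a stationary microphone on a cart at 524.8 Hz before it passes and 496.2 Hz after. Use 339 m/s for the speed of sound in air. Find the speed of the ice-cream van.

f₁/f₂ = (v + v_s)/(v − v_s), so v_s = v · (f₁ − f₂)/(f₁ + f₂).
v_s = 339 × (524.8 − 496.2)/(524.8 + 496.2) = 339 × 28.6/1021.0 ≈ 9.5 m/s.

9.5 m/s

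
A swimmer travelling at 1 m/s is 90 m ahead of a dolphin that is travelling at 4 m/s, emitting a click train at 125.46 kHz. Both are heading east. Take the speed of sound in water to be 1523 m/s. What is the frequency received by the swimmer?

125.7 kHz

The swimmer is ahead, so the dolphin is moving toward it while the swimmer is moving away from the dolphin.
With source approaching and observer receding, f' = f · (v − v_o)/(v − v_s).
f' = 125.46 × (1523 − 1)/(1523 − 4) = 125.46 × 1522/1519 ≈ 125.7 kHz.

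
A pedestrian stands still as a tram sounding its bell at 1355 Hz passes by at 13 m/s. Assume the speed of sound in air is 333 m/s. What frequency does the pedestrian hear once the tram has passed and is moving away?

1304 Hz

Receding: f₂ = f · v/(v + v_s) = 1355 × 333/346 ≈ 1304 Hz.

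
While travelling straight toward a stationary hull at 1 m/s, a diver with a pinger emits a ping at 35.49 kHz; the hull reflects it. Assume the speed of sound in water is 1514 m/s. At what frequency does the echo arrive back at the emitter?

35.5 kHz

The hull receives the sound from a moving source: f₁ = f₀ · v/(v − v_e) = 35.49 × 1514/1513 ≈ 35.5 kHz.
On the return leg the diver with a pinger is a moving observer: f₂ = f₁ · (v + v_e)/v = 35.5 × 1515/1514 ≈ 35.5 kHz.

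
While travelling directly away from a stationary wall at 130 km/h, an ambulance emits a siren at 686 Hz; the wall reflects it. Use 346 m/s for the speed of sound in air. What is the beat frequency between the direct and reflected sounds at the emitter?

130 km/h = 36.11 m/s.
The wall receives the sound from a moving source: f₁ = f₀ · v/(v + v_e) = 686 × 346/382.11 ≈ 621.2 Hz.
On the return leg the ambulance is a moving observer: f₂ = f₁ · (v − v_e)/v = 621.2 × 309.89/346 ≈ 556.3 Hz.
Equivalently f₂ = f₀ · (v − v_e)/(v + v_e).
Beat against the emitted tone: |f₂ − f₀| = 2v_e·f₀/(v + v_e) = 2 × 36.11 × 686/382.11 ≈ 130 Hz.

130 Hz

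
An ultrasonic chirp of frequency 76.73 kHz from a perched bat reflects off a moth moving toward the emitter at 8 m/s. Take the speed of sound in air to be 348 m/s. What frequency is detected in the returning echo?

80.3 kHz

At the moth (a moving observer), f₁ = f₀ · (v + u)/v = 76.73 × 356/348 ≈ 78.5 kHz.
On reflection it acts as a source moving toward the stationary detector: f₂ = f₁ · v/(v − u) = 78.5 × 348/340 ≈ 80.3 kHz.
Equivalently f₂ = f₀ · (v + u)/(v − u).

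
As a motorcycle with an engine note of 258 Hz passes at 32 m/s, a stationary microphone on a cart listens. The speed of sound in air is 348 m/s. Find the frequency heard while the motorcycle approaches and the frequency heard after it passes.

Approaching: f₁ = f · v/(v − v_s) = 258 × 348/316 ≈ 284 Hz.
Receding: f₂ = f · v/(v + v_s) = 258 × 348/380 ≈ 236 Hz.

284 Hz approaching; 236 Hz receding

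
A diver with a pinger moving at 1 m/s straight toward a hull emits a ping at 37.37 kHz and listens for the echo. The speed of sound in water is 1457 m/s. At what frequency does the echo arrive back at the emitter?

The hull receives the sound from a moving source: f₁ = f₀ · v/(v − v_e) = 37.37 × 1457/1456 ≈ 37.4 kHz.
On the return leg the diver with a pinger is a moving observer: f₂ = f₁ · (v + v_e)/v = 37.4 × 1458/1457 ≈ 37.4 kHz.

37.4 kHz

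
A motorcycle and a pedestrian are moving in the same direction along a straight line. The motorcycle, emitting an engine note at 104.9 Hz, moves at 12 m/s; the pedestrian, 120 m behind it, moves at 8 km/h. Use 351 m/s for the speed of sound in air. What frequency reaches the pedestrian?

102 Hz

8 km/h = 2.222 m/s.
The pedestrian is behind, so the motorcycle is moving away from it while the pedestrian is moving toward the motorcycle.
Both move, so f' = f · (v + v_o)/(v + v_s).
f' = 104.9 × (351 + 2.222)/(351 + 12) = 104.9 × 353.22/363 ≈ 102 Hz.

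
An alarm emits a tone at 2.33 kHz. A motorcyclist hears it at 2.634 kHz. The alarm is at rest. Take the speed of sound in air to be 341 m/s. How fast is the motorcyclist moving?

44 m/s

f' > f, so the motorcyclist is approaching.
f' = f · (v + v_o)/v ⇒ v_o = v · |f'/f − 1|.
v_o = 341 × |2.634/2.33 − 1| = 341 × 0.1305 ≈ 44 m/s.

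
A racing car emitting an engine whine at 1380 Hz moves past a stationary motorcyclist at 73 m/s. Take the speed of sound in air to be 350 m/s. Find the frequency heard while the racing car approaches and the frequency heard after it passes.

Approaching: f₁ = f · v/(v − v_s) = 1380 × 350/277 ≈ 1744 Hz.
Receding: f₂ = f · v/(v + v_s) = 1380 × 350/423 ≈ 1142 Hz.

1744 Hz approaching; 1142 Hz receding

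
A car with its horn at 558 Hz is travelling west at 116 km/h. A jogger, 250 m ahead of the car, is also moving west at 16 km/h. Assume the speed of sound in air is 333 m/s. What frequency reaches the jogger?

610 Hz

116 km/h = 32.22 m/s; 16 km/h = 4.444 m/s.
The jogger is ahead, so the car is moving toward it while the jogger is moving away from the car.
Both move, so f' = f · (v − v_o)/(v − v_s).
f' = 558 × (333 − 4.444)/(333 − 32.22) = 558 × 328.56/300.78 ≈ 610 Hz.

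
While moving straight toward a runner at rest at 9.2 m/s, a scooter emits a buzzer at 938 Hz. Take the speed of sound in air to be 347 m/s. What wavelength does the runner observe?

Moving source, stationary observer: f' = f · v/(v − v_s) since the source is approaching.
f' = 938 × 347/(347 − 9.2) ≈ 964 Hz.
λ' = v/f' = 347/963.546 ≈ 36.0 cm.

36.0 cm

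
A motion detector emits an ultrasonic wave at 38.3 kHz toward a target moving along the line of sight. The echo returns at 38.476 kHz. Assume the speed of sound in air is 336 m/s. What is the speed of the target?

Double Doppler shift off a moving reflector: f₂ = f₀ · (v + u)/(v − u) (u > 0 toward emitter).
Rearranging, u = v · (f₂ − f₀)/(f₂ + f₀) = 336 × 0.176/76.776 ≈ 0.77 m/s.
So the target is moving at 0.77 m/s toward the emitter.

0.77 m/s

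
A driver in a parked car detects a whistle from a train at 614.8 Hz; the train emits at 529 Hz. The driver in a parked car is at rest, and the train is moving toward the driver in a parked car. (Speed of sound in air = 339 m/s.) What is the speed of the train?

f' = f · v/(v − v_s) ⇒ v_s = v · |1 − f/f'|.
v_s = 339 × |1 − 529/614.8| = 339 × 0.1396 ≈ 47 m/s.

47 m/s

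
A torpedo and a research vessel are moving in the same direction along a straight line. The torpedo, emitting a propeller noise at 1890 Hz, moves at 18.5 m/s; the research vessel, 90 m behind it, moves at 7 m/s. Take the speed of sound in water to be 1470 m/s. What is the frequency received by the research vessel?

1875 Hz

The research vessel is behind, so the torpedo is moving away from it while the research vessel is moving toward the torpedo.
With source receding and observer approaching, f' = f · (v + v_o)/(v + v_s).
f' = 1890 × (1470 + 7)/(1470 + 18.5) = 1890 × 1477/1488.5 ≈ 1875 Hz.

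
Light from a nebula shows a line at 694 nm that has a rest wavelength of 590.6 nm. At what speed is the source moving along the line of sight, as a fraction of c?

λ'/λ₀ = 1.1751 > 1 (redshift), so the source is receding.
λ'/λ₀ = √((1 + β)/(1 − β)) for a receding source ⇒ β = (r² − 1)/(r² + 1) with r = λ'/λ₀.
β = (1.3808 − 1)/(1.3808 + 1) ≈ 0.160.

0.160c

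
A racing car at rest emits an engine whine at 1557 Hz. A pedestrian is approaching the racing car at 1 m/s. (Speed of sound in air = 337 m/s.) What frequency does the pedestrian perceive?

Moving observer, stationary source: f' = f · (v + v_o)/v.
f' = 1557 × (337 + 1)/337 = 1557 × 338/337 ≈ 1562 Hz.

1562 Hz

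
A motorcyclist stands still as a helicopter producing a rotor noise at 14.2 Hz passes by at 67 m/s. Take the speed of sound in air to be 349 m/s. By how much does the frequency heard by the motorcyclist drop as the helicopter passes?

5.66 Hz

Approaching: f₁ = f · v/(v − v_s) = 14.2 × 349/282 ≈ 17.57 Hz.
Receding: f₂ = f · v/(v + v_s) = 14.2 × 349/416 ≈ 11.91 Hz.
Drop: f₁ − f₂ = 2f·v·v_s/(v² − v_s²) = 2 × 14.2 × 349 × 67/(349² − 67²) ≈ 5.66 Hz.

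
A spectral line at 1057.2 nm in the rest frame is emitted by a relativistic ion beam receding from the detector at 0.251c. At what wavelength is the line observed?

1366.3 nm

Relativistic Doppler for wavelength: λ' = λ₀ · √((1 + β)/(1 − β)).
λ' = 1057.2 × √(1.2510/0.7490) = 1057.2 × 1.29237 ≈ 1366.3 nm.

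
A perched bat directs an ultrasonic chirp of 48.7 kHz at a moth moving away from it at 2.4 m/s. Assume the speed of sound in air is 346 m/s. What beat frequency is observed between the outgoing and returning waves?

671 Hz

The moth first receives the wave as a moving observer: f₁ = f₀ · (v − u)/v = 48.7 × (346 − 2.4)/346 ≈ 48.362 kHz.
On reflection it acts as a source moving away from the stationary detector: f₂ = f₁ · v/(v + u) = 48.362 × 346/348.4 ≈ 48.029 kHz.
Beat frequency (with f₀ = 48700 Hz): |f₂ − f₀| = 2u·f₀/(v + u) = 2 × 2.4 × 48700/348.4 ≈ 671 Hz.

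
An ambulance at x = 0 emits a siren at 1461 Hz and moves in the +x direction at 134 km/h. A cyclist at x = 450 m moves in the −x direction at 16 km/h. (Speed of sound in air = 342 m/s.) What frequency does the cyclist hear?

134 km/h = 37.22 m/s; 16 km/h = 4.444 m/s.
The observer lies on the +x side, so the source is heading toward the observer and the observer is heading toward the source.
General Doppler shift: f' = f · (v + v_o)/(v − v_s).
f' = 1461 × (342 + 4.444)/(342 − 37.22) = 1461 × 346.44/304.78 ≈ 1661 Hz.

1661 Hz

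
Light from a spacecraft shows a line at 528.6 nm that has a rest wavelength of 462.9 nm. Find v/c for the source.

0.132

λ'/λ₀ = 1.1419 > 1 (redshift), so the source is receding.
λ'/λ₀ = √((1 + β)/(1 − β)) for a receding source ⇒ β = (r² − 1)/(r² + 1) with r = λ'/λ₀.
β = (1.3040 − 1)/(1.3040 + 1) ≈ 0.132.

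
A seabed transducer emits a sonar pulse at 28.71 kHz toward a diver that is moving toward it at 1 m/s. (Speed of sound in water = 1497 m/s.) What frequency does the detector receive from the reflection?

At the diver (a moving observer), f₁ = f₀ · (v + u)/v = 28.71 × 1498/1497 ≈ 28.7 kHz.
The reflection then acts as a moving source: f₂ = f₁ · v/(v − u) ≈ 28.7 kHz.
Equivalently f₂ = f₀ · (v + u)/(v − u).

28.7 kHz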